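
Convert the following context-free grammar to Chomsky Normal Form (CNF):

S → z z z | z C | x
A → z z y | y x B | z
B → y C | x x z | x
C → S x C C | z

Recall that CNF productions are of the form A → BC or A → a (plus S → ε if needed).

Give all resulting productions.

TZ → z; S → x; TY → y; TX → x; A → z; B → x; C → z; S → TZ X0; X0 → TZ TZ; S → TZ C; A → TZ X1; X1 → TZ TY; A → TY X2; X2 → TX B; B → TY C; B → TX X3; X3 → TX TZ; C → S X4; X4 → TX X5; X5 → C C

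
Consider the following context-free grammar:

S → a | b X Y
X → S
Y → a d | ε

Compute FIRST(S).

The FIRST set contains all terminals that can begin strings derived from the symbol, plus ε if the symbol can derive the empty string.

We compute FIRST(S) using the standard algorithm.
FIRST(S) = {a, b}
FIRST(X) = {a, b}
FIRST(Y) = {a, ε}
Therefore, FIRST(S) = {a, b}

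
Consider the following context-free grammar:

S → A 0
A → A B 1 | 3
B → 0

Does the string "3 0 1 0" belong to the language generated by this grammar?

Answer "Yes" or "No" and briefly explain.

Yes - a valid derivation exists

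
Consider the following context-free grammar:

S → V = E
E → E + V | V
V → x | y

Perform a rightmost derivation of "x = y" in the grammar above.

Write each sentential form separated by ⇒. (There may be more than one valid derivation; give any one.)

S ⇒ V = E ⇒ V = V ⇒ V = y ⇒ x = y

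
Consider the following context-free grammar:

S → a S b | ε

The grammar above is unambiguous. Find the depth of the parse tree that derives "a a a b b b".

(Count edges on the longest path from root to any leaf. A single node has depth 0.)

4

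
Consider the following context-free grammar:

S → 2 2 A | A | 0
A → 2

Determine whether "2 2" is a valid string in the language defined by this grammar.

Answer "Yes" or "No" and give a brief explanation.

No - no valid derivation exists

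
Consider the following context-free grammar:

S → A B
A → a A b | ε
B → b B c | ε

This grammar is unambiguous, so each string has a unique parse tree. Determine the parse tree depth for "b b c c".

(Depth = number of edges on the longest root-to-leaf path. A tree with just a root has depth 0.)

4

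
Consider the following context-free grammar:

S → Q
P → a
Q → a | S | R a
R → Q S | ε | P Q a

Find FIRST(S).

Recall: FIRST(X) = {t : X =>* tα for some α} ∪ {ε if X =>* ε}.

We compute FIRST(S) using the standard algorithm.
FIRST(P) = {a}
FIRST(Q) = {a}
FIRST(R) = {a, ε}
FIRST(S) = {a}
Therefore, FIRST(S) = {a}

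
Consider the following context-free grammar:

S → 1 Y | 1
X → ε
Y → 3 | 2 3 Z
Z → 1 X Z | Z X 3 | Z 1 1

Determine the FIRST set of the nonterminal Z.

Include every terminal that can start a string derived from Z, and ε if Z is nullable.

We compute FIRST(Z) using the standard algorithm.
FIRST(S) = {1}
FIRST(X) = {ε}
FIRST(Y) = {2, 3}
FIRST(Z) = {1}
Therefore, FIRST(Z) = {1}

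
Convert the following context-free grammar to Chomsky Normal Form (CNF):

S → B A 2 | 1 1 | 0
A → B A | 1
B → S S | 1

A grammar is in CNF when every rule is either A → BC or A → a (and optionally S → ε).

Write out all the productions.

T2 → 2; T1 → 1; S → 0; A → 1; B → 1; S → B X0; X0 → A T2; S → T1 T1; A → B A; B → S S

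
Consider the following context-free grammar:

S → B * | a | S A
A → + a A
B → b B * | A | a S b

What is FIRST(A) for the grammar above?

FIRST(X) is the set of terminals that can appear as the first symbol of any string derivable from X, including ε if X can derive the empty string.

We compute FIRST(A) using the standard algorithm.
FIRST(A) = {+}
FIRST(B) = {+, a, b}
FIRST(S) = {+, a, b}
Therefore, FIRST(A) = {+}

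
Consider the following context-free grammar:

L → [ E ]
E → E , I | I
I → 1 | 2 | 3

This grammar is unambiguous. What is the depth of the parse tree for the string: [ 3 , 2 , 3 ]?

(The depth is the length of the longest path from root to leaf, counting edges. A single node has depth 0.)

5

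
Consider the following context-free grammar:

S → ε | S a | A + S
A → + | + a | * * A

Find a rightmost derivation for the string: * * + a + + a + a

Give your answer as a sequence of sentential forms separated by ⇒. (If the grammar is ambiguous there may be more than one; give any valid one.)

S ⇒ S a ⇒ A + S a ⇒ A + A + S a ⇒ A + A + a ⇒ A + + a + a ⇒ * * A + + a + a ⇒ * * + a + + a + a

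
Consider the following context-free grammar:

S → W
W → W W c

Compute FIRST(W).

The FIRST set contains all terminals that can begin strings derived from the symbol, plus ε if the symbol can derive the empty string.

We compute FIRST(W) using the standard algorithm.
FIRST(S) = {}
FIRST(W) = {}
Therefore, FIRST(W) = {}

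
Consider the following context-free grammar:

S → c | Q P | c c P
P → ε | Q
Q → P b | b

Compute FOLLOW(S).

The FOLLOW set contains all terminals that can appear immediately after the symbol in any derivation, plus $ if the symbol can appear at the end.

We compute FOLLOW(S) using the standard algorithm.
FOLLOW(S) starts with {$}.
FIRST(P) = {b, ε}
FIRST(Q) = {b}
FIRST(S) = {b, c}
FOLLOW(P) = {$, b}
FOLLOW(Q) = {$, b}
FOLLOW(S) = {$}
Therefore, FOLLOW(S) = {$}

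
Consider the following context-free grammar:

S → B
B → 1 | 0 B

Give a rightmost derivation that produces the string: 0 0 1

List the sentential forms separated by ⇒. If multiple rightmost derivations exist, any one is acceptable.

S ⇒ B ⇒ 0 B ⇒ 0 0 B ⇒ 0 0 1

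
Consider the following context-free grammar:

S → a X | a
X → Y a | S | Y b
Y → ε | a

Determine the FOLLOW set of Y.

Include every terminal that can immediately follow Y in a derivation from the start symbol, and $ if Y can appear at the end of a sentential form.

We compute FOLLOW(Y) using the standard algorithm.
FOLLOW(S) starts with {$}.
FIRST(S) = {a}
FIRST(X) = {a, b}
FIRST(Y) = {a, ε}
FOLLOW(S) = {$}
FOLLOW(X) = {$}
FOLLOW(Y) = {a, b}
Therefore, FOLLOW(Y) = {a, b}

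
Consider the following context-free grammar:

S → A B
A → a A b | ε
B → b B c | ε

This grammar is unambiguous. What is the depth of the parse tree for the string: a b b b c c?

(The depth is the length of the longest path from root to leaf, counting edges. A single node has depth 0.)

4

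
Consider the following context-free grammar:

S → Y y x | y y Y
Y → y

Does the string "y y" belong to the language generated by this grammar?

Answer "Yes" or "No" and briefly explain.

No - no valid derivation exists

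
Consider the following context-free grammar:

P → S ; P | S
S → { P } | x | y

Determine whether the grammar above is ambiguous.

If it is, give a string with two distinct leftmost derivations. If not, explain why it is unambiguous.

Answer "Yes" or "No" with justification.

No - the grammar is unambiguous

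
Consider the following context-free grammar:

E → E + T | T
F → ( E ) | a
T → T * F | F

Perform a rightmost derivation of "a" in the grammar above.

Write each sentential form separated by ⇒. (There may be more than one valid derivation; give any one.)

E ⇒ T ⇒ F ⇒ a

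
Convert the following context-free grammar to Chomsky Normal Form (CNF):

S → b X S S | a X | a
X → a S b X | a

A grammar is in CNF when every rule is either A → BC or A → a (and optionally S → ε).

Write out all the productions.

TB → b; TA → a; S → a; X → a; S → TB X0; X0 → X X1; X1 → S S; S → TA X; X → TA X2; X2 → S X3; X3 → TB X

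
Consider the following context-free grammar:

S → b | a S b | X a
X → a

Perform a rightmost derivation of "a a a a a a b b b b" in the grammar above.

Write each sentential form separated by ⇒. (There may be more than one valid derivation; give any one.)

S ⇒ a S b ⇒ a a S b b ⇒ a a a S b b b ⇒ a a a a S b b b b ⇒ a a a a X a b b b b ⇒ a a a a a a b b b b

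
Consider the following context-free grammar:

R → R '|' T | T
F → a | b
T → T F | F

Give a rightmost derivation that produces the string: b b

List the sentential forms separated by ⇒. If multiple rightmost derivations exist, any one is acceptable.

R ⇒ T ⇒ T F ⇒ T b ⇒ F b ⇒ b b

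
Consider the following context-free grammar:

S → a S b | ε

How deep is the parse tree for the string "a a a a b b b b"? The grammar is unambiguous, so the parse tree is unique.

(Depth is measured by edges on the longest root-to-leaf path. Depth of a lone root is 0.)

5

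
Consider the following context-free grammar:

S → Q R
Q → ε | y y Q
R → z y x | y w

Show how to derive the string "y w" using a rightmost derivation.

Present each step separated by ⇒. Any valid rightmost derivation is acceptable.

S ⇒ Q R ⇒ Q y w ⇒ y w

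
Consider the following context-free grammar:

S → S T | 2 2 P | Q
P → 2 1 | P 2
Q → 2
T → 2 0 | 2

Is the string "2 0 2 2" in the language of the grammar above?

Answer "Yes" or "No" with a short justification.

No - no valid derivation exists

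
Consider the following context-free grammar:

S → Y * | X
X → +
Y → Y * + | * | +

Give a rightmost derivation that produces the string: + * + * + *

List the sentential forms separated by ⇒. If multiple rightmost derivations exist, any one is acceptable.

S ⇒ Y * ⇒ Y * + * ⇒ Y * + * + * ⇒ + * + * + *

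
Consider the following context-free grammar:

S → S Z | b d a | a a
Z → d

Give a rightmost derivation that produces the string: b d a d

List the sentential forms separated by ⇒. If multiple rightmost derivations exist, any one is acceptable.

S ⇒ S Z ⇒ S d ⇒ b d a d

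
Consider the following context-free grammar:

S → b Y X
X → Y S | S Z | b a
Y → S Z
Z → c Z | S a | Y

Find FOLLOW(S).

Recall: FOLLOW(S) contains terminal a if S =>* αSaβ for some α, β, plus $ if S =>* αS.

We compute FOLLOW(S) using the standard algorithm.
FOLLOW(S) starts with {$}.
FIRST(S) = {b}
FIRST(X) = {b}
FIRST(Y) = {b}
FIRST(Z) = {b, c}
FOLLOW(S) = {$, a, b, c}
FOLLOW(X) = {$, a, b, c}
FOLLOW(Y) = {$, a, b, c}
FOLLOW(Z) = {$, a, b, c}
Therefore, FOLLOW(S) = {$, a, b, c}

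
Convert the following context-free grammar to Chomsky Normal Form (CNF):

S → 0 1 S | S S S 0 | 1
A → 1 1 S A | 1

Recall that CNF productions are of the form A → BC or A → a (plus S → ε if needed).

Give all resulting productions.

T0 → 0; T1 → 1; S → 1; A → 1; S → T0 X0; X0 → T1 S; S → S X1; X1 → S X2; X2 → S T0; A → T1 X3; X3 → T1 X4; X4 → S A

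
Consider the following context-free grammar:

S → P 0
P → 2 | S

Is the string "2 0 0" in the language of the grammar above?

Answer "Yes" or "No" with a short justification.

Yes - a valid derivation exists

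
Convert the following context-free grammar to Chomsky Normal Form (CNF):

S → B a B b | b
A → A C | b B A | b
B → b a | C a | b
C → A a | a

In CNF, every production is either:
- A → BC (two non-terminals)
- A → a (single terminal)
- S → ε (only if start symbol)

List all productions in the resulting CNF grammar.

TA → a; TB → b; S → b; A → b; B → b; C → a; S → B X0; X0 → TA X1; X1 → B TB; A → A C; A → TB X2; X2 → B A; B → TB TA; B → C TA; C → A TA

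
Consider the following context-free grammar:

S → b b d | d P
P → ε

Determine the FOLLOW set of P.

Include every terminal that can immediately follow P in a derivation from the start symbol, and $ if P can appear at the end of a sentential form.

We compute FOLLOW(P) using the standard algorithm.
FOLLOW(S) starts with {$}.
FIRST(P) = {ε}
FIRST(S) = {b, d}
FOLLOW(P) = {$}
FOLLOW(S) = {$}
Therefore, FOLLOW(P) = {$}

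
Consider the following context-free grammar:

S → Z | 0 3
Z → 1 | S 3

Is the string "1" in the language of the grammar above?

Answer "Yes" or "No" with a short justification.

Yes - a valid derivation exists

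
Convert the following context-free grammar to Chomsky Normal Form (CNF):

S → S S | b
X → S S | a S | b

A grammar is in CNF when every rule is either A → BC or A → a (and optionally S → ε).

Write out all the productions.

S → b; TA → a; X → b; S → S S; X → S S; X → TA S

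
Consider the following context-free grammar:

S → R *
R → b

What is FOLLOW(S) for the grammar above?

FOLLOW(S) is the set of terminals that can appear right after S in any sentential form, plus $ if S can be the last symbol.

We compute FOLLOW(S) using the standard algorithm.
FOLLOW(S) starts with {$}.
FIRST(R) = {b}
FIRST(S) = {b}
FOLLOW(R) = {*}
FOLLOW(S) = {$}
Therefore, FOLLOW(S) = {$}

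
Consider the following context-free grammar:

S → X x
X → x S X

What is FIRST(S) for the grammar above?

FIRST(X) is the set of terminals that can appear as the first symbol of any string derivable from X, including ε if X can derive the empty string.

We compute FIRST(S) using the standard algorithm.
FIRST(S) = {x}
FIRST(X) = {x}
Therefore, FIRST(S) = {x}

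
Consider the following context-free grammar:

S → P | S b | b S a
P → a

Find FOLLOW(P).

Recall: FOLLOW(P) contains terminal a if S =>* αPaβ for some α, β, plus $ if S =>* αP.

We compute FOLLOW(P) using the standard algorithm.
FOLLOW(S) starts with {$}.
FIRST(P) = {a}
FIRST(S) = {a, b}
FOLLOW(P) = {$, a, b}
FOLLOW(S) = {$, a, b}
Therefore, FOLLOW(P) = {$, a, b}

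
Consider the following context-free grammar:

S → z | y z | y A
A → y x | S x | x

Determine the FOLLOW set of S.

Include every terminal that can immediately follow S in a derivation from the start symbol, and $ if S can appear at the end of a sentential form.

We compute FOLLOW(S) using the standard algorithm.
FOLLOW(S) starts with {$}.
FIRST(A) = {x, y, z}
FIRST(S) = {y, z}
FOLLOW(A) = {$, x}
FOLLOW(S) = {$, x}
Therefore, FOLLOW(S) = {$, x}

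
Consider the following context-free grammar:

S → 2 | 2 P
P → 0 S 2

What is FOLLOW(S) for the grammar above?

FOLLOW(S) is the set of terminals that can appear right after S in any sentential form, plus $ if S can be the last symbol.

We compute FOLLOW(S) using the standard algorithm.
FOLLOW(S) starts with {$}.
FIRST(P) = {0}
FIRST(S) = {2}
FOLLOW(P) = {$, 2}
FOLLOW(S) = {$, 2}
Therefore, FOLLOW(S) = {$, 2}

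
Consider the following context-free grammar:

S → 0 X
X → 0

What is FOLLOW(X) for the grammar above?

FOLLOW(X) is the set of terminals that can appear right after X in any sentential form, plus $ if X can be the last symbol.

We compute FOLLOW(X) using the standard algorithm.
FOLLOW(S) starts with {$}.
FIRST(S) = {0}
FIRST(X) = {0}
FOLLOW(S) = {$}
FOLLOW(X) = {$}
Therefore, FOLLOW(X) = {$}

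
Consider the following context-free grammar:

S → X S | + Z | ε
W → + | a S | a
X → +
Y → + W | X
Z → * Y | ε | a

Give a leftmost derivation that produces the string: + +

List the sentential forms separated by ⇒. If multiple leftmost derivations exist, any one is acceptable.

S ⇒ X S ⇒ + S ⇒ + X S ⇒ + + S ⇒ + +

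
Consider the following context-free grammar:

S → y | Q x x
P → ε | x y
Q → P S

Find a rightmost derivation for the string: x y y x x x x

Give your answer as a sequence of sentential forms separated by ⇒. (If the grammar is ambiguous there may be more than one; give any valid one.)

S ⇒ Q x x ⇒ P S x x ⇒ P Q x x x x ⇒ P P S x x x x ⇒ P P y x x x x ⇒ P y x x x x ⇒ x y y x x x x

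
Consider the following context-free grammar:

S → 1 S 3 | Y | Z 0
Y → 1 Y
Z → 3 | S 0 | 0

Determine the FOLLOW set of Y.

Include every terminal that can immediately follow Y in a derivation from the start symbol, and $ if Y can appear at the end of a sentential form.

We compute FOLLOW(Y) using the standard algorithm.
FOLLOW(S) starts with {$}.
FIRST(S) = {0, 1, 3}
FIRST(Y) = {1}
FIRST(Z) = {0, 1, 3}
FOLLOW(S) = {$, 0, 3}
FOLLOW(Y) = {$, 0, 3}
FOLLOW(Z) = {0}
Therefore, FOLLOW(Y) = {$, 0, 3}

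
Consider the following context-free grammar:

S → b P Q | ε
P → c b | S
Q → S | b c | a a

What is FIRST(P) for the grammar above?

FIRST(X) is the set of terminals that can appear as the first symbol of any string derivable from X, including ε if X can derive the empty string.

We compute FIRST(P) using the standard algorithm.
FIRST(P) = {b, c, ε}
FIRST(Q) = {a, b, ε}
FIRST(S) = {b, ε}
Therefore, FIRST(P) = {b, c, ε}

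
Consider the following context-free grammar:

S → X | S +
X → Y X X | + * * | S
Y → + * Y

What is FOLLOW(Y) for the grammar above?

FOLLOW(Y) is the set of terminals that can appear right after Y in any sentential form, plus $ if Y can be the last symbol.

We compute FOLLOW(Y) using the standard algorithm.
FOLLOW(S) starts with {$}.
FIRST(S) = {+}
FIRST(X) = {+}
FIRST(Y) = {+}
FOLLOW(S) = {$, +}
FOLLOW(X) = {$, +}
FOLLOW(Y) = {+}
Therefore, FOLLOW(Y) = {+}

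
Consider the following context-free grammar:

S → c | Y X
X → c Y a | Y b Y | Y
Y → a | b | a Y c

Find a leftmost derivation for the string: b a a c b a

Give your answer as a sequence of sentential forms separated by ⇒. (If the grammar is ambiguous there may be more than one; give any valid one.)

S ⇒ Y X ⇒ b X ⇒ b Y b Y ⇒ b a Y c b Y ⇒ b a a c b Y ⇒ b a a c b a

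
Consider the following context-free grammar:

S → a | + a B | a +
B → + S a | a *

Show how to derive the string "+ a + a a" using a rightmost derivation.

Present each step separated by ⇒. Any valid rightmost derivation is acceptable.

S ⇒ + a B ⇒ + a + S a ⇒ + a + a a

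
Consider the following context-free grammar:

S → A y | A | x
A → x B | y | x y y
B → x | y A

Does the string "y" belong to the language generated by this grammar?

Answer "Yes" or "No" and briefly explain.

Yes - a valid derivation exists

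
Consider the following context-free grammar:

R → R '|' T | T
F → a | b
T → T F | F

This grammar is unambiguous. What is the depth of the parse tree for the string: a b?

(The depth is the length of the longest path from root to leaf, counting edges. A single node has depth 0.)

4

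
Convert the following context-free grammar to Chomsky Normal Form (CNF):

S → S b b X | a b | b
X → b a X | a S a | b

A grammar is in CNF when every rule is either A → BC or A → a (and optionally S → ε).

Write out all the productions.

TB → b; TA → a; S → b; X → b; S → S X0; X0 → TB X1; X1 → TB X; S → TA TB; X → TB X2; X2 → TA X; X → TA X3; X3 → S TA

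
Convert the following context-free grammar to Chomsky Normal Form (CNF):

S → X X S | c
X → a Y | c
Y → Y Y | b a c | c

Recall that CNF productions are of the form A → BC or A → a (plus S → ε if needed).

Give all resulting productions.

S → c; TA → a; X → c; TB → b; TC → c; Y → c; S → X X0; X0 → X S; X → TA Y; Y → Y Y; Y → TB X1; X1 → TA TC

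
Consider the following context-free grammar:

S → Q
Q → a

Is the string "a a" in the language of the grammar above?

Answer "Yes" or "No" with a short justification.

No - no valid derivation exists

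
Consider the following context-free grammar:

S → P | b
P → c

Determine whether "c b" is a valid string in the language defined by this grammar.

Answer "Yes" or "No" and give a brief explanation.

No - no valid derivation exists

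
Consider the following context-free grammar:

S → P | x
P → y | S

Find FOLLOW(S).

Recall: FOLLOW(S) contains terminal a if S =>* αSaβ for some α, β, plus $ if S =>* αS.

We compute FOLLOW(S) using the standard algorithm.
FOLLOW(S) starts with {$}.
FIRST(P) = {x, y}
FIRST(S) = {x, y}
FOLLOW(P) = {$}
FOLLOW(S) = {$}
Therefore, FOLLOW(S) = {$}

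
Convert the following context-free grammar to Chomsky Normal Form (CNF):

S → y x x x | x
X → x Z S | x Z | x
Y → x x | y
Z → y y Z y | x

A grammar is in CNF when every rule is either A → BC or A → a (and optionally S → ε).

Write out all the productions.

TY → y; TX → x; S → x; X → x; Y → y; Z → x; S → TY X0; X0 → TX X1; X1 → TX TX; X → TX X2; X2 → Z S; X → TX Z; Y → TX TX; Z → TY X3; X3 → TY X4; X4 → Z TY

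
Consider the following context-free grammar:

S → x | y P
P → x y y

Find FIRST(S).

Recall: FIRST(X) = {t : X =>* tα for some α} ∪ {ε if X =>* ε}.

We compute FIRST(S) using the standard algorithm.
FIRST(P) = {x}
FIRST(S) = {x, y}
Therefore, FIRST(S) = {x, y}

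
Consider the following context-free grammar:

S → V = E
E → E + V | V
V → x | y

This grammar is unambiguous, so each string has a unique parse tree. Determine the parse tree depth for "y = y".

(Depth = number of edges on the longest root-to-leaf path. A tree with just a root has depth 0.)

3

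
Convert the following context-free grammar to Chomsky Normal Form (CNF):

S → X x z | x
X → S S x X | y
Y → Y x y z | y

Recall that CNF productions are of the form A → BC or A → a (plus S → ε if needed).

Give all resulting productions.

TX → x; TZ → z; S → x; X → y; TY → y; Y → y; S → X X0; X0 → TX TZ; X → S X1; X1 → S X2; X2 → TX X; Y → Y X3; X3 → TX X4; X4 → TY TZ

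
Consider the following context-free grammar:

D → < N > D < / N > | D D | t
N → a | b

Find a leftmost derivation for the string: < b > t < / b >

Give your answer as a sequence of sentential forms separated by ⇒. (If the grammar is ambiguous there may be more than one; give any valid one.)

D ⇒ < N > D < / N > ⇒ < b > D < / N > ⇒ < b > t < / N > ⇒ < b > t < / b >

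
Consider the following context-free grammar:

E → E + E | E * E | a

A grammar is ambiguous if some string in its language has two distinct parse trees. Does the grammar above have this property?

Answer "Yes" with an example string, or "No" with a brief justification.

Yes - the string 'a * a * a + a + a * a' has two distinct parse trees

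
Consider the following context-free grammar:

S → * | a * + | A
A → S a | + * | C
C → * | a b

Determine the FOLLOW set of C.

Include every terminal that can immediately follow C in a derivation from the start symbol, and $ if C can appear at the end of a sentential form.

We compute FOLLOW(C) using the standard algorithm.
FOLLOW(S) starts with {$}.
FIRST(A) = {*, +, a}
FIRST(C) = {*, a}
FIRST(S) = {*, +, a}
FOLLOW(A) = {$, a}
FOLLOW(C) = {$, a}
FOLLOW(S) = {$, a}
Therefore, FOLLOW(C) = {$, a}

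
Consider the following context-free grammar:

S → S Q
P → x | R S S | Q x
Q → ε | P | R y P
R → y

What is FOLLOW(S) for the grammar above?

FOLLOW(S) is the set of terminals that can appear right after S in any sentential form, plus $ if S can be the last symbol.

We compute FOLLOW(S) using the standard algorithm.
FOLLOW(S) starts with {$}.
FIRST(P) = {x, y}
FIRST(Q) = {x, y, ε}
FIRST(R) = {y}
FIRST(S) = {}
FOLLOW(P) = {$, x, y}
FOLLOW(Q) = {$, x, y}
FOLLOW(R) = {y}
FOLLOW(S) = {$, x, y}
Therefore, FOLLOW(S) = {$, x, y}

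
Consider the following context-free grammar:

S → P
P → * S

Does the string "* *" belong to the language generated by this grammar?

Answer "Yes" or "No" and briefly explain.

No - no valid derivation exists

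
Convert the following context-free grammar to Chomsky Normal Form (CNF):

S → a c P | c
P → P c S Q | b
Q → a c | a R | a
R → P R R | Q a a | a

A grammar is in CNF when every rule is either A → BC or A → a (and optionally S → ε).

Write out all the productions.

TA → a; TC → c; S → c; P → b; Q → a; R → a; S → TA X0; X0 → TC P; P → P X1; X1 → TC X2; X2 → S Q; Q → TA TC; Q → TA R; R → P X3; X3 → R R; R → Q X4; X4 → TA TA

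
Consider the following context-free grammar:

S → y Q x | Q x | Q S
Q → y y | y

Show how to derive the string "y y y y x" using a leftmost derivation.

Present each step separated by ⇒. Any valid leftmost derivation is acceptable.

S ⇒ Q S ⇒ y y S ⇒ y y Q x ⇒ y y y y x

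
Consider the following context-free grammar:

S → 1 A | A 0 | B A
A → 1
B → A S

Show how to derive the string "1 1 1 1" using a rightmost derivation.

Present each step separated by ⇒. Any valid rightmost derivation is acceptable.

S ⇒ B A ⇒ B 1 ⇒ A S 1 ⇒ A 1 A 1 ⇒ A 1 1 1 ⇒ 1 1 1 1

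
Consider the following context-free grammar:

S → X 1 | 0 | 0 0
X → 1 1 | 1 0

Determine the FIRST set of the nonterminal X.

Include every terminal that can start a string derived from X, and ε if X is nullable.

We compute FIRST(X) using the standard algorithm.
FIRST(S) = {0, 1}
FIRST(X) = {1}
Therefore, FIRST(X) = {1}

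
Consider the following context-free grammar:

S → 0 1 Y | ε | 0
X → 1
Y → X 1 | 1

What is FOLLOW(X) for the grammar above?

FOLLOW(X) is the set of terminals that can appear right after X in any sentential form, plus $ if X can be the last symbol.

We compute FOLLOW(X) using the standard algorithm.
FOLLOW(S) starts with {$}.
FIRST(S) = {0, ε}
FIRST(X) = {1}
FIRST(Y) = {1}
FOLLOW(S) = {$}
FOLLOW(X) = {1}
FOLLOW(Y) = {$}
Therefore, FOLLOW(X) = {1}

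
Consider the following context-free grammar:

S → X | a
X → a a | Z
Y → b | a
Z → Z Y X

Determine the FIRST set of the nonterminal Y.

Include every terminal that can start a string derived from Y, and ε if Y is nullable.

We compute FIRST(Y) using the standard algorithm.
FIRST(S) = {a}
FIRST(X) = {a}
FIRST(Y) = {a, b}
FIRST(Z) = {}
Therefore, FIRST(Y) = {a, b}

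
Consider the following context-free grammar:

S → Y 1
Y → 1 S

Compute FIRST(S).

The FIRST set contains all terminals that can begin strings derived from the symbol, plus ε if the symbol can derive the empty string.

We compute FIRST(S) using the standard algorithm.
FIRST(S) = {1}
FIRST(Y) = {1}
Therefore, FIRST(S) = {1}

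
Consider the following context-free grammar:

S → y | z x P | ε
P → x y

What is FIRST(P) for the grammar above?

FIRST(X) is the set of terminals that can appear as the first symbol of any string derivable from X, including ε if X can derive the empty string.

We compute FIRST(P) using the standard algorithm.
FIRST(P) = {x}
FIRST(S) = {y, z, ε}
Therefore, FIRST(P) = {x}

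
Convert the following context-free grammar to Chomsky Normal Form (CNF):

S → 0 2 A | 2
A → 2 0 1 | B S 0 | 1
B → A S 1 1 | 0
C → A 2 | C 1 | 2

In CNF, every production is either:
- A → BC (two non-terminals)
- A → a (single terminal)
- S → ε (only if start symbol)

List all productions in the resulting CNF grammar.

T0 → 0; T2 → 2; S → 2; T1 → 1; A → 1; B → 0; C → 2; S → T0 X0; X0 → T2 A; A → T2 X1; X1 → T0 T1; A → B X2; X2 → S T0; B → A X3; X3 → S X4; X4 → T1 T1; C → A T2; C → C T1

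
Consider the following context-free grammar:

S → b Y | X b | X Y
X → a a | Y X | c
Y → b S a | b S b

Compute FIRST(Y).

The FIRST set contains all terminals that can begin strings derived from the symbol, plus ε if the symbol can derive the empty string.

We compute FIRST(Y) using the standard algorithm.
FIRST(S) = {a, b, c}
FIRST(X) = {a, b, c}
FIRST(Y) = {b}
Therefore, FIRST(Y) = {b}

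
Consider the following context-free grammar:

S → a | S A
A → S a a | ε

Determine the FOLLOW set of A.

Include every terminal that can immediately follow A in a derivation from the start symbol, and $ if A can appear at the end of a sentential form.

We compute FOLLOW(A) using the standard algorithm.
FOLLOW(S) starts with {$}.
FIRST(A) = {a, ε}
FIRST(S) = {a}
FOLLOW(A) = {$, a}
FOLLOW(S) = {$, a}
Therefore, FOLLOW(A) = {$, a}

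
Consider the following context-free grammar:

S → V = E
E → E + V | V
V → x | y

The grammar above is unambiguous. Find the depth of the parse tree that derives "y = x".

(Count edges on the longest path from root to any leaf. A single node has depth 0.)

3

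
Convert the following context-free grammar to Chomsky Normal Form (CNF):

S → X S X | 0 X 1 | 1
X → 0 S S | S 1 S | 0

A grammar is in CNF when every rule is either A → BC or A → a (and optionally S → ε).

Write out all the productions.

T0 → 0; T1 → 1; S → 1; X → 0; S → X X0; X0 → S X; S → T0 X1; X1 → X T1; X → T0 X2; X2 → S S; X → S X3; X3 → T1 S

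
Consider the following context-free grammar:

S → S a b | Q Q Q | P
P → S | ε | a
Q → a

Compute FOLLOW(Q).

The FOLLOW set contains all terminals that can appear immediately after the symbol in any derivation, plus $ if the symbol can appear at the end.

We compute FOLLOW(Q) using the standard algorithm.
FOLLOW(S) starts with {$}.
FIRST(P) = {a, ε}
FIRST(Q) = {a}
FIRST(S) = {a, ε}
FOLLOW(P) = {$, a}
FOLLOW(Q) = {$, a}
FOLLOW(S) = {$, a}
Therefore, FOLLOW(Q) = {$, a}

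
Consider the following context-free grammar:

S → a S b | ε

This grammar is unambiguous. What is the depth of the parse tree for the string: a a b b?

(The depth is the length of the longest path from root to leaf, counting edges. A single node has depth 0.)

3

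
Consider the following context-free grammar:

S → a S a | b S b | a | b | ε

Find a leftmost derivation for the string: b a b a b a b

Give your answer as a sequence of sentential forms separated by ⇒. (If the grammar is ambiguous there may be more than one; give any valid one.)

S ⇒ b S b ⇒ b a S a b ⇒ b a b S b a b ⇒ b a b a b a b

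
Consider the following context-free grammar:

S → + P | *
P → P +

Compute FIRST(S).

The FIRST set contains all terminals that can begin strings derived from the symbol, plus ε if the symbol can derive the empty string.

We compute FIRST(S) using the standard algorithm.
FIRST(P) = {}
FIRST(S) = {*, +}
Therefore, FIRST(S) = {*, +}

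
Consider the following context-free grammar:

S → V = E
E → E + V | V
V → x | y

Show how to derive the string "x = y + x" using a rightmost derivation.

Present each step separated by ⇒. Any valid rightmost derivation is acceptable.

S ⇒ V = E ⇒ V = E + V ⇒ V = E + x ⇒ V = V + x ⇒ V = y + x ⇒ x = y + x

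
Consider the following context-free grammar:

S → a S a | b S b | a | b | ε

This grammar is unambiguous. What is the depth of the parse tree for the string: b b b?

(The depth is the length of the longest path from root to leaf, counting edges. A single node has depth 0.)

2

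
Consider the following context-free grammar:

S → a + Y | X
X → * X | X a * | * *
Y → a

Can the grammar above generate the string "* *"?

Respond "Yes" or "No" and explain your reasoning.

Yes - a valid derivation exists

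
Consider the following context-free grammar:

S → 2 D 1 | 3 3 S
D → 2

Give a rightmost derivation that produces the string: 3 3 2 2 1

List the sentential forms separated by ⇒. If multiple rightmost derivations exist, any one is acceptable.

S ⇒ 3 3 S ⇒ 3 3 2 D 1 ⇒ 3 3 2 2 1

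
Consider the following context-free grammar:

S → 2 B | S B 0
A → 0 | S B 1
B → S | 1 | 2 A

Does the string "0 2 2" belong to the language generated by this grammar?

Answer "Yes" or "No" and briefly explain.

No - no valid derivation exists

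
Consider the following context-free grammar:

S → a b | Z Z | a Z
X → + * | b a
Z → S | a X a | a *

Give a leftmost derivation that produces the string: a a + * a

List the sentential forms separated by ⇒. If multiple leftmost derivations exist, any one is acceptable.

S ⇒ a Z ⇒ a a X a ⇒ a a + * a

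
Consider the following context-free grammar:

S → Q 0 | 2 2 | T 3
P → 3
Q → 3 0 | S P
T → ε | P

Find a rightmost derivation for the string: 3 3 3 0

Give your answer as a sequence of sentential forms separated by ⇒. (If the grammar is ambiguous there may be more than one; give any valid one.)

S ⇒ Q 0 ⇒ S P 0 ⇒ S 3 0 ⇒ T 3 3 0 ⇒ P 3 3 0 ⇒ 3 3 3 0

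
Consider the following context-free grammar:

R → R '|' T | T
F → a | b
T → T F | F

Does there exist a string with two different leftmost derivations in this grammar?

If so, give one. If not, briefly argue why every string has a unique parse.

No - every string in the language has a unique leftmost derivation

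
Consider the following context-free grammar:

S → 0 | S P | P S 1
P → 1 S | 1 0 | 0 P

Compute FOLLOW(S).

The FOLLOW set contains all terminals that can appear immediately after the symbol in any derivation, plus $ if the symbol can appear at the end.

We compute FOLLOW(S) using the standard algorithm.
FOLLOW(S) starts with {$}.
FIRST(P) = {0, 1}
FIRST(S) = {0, 1}
FOLLOW(P) = {$, 0, 1}
FOLLOW(S) = {$, 0, 1}
Therefore, FOLLOW(S) = {$, 0, 1}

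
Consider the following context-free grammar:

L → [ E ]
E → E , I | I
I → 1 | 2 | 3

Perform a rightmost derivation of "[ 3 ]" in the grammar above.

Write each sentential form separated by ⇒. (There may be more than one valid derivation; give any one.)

L ⇒ [ E ] ⇒ [ I ] ⇒ [ 3 ]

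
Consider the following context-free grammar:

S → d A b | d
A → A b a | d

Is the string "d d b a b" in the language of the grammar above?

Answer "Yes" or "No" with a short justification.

Yes - a valid derivation exists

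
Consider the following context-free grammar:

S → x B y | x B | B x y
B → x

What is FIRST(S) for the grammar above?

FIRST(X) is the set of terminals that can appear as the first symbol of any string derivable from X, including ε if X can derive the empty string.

We compute FIRST(S) using the standard algorithm.
FIRST(B) = {x}
FIRST(S) = {x}
Therefore, FIRST(S) = {x}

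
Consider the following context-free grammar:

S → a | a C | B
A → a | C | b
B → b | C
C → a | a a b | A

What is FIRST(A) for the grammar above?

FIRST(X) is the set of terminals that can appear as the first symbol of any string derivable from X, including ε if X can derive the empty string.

We compute FIRST(A) using the standard algorithm.
FIRST(A) = {a, b}
FIRST(B) = {a, b}
FIRST(C) = {a, b}
FIRST(S) = {a, b}
Therefore, FIRST(A) = {a, b}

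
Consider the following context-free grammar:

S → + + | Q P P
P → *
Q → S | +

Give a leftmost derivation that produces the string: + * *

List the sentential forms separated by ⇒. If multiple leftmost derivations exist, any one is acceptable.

S ⇒ Q P P ⇒ + P P ⇒ + * P ⇒ + * *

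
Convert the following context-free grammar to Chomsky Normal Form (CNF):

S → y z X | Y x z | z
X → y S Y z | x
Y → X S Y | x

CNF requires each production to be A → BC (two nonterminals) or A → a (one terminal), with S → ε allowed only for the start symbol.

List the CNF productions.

TY → y; TZ → z; TX → x; S → z; X → x; Y → x; S → TY X0; X0 → TZ X; S → Y X1; X1 → TX TZ; X → TY X2; X2 → S X3; X3 → Y TZ; Y → X X4; X4 → S Y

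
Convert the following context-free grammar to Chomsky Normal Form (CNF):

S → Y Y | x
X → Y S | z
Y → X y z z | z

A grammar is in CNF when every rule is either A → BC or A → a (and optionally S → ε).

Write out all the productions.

S → x; X → z; TY → y; TZ → z; Y → z; S → Y Y; X → Y S; Y → X X0; X0 → TY X1; X1 → TZ TZ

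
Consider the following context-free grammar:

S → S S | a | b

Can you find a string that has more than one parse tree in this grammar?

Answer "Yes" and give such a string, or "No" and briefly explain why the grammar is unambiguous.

Yes - the string 'b a a a' has two distinct parse trees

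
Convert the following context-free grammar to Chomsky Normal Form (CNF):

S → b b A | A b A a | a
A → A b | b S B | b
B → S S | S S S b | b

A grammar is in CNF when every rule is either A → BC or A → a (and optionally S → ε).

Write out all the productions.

TB → b; TA → a; S → a; A → b; B → b; S → TB X0; X0 → TB A; S → A X1; X1 → TB X2; X2 → A TA; A → A TB; A → TB X3; X3 → S B; B → S S; B → S X4; X4 → S X5; X5 → S TB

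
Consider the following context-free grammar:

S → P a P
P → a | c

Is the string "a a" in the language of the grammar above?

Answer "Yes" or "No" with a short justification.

No - no valid derivation exists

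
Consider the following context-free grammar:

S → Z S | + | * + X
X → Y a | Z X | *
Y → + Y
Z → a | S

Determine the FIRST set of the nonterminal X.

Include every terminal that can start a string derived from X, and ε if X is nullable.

We compute FIRST(X) using the standard algorithm.
FIRST(S) = {*, +, a}
FIRST(X) = {*, +, a}
FIRST(Y) = {+}
FIRST(Z) = {*, +, a}
Therefore, FIRST(X) = {*, +, a}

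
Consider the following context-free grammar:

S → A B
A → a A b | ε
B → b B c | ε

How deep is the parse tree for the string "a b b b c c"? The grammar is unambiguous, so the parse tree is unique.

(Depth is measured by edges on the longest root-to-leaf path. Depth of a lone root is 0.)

4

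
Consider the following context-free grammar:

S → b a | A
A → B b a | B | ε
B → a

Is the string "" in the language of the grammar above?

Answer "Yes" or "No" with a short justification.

Yes - a valid derivation exists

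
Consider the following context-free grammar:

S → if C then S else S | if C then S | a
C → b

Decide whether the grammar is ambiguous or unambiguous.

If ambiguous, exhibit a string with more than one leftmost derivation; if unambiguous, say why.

Ambiguous - the string 'if b then if b then if b then a else a' has two distinct leftmost derivations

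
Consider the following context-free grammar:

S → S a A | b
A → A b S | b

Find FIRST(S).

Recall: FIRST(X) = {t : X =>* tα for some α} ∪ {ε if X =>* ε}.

We compute FIRST(S) using the standard algorithm.
FIRST(A) = {b}
FIRST(S) = {b}
Therefore, FIRST(S) = {b}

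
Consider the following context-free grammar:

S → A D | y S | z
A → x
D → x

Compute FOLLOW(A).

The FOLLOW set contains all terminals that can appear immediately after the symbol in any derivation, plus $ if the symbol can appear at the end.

We compute FOLLOW(A) using the standard algorithm.
FOLLOW(S) starts with {$}.
FIRST(A) = {x}
FIRST(D) = {x}
FIRST(S) = {x, y, z}
FOLLOW(A) = {x}
FOLLOW(D) = {$}
FOLLOW(S) = {$}
Therefore, FOLLOW(A) = {x}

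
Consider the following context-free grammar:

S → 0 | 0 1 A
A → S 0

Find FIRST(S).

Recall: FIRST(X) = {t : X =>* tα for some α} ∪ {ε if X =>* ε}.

We compute FIRST(S) using the standard algorithm.
FIRST(A) = {0}
FIRST(S) = {0}
Therefore, FIRST(S) = {0}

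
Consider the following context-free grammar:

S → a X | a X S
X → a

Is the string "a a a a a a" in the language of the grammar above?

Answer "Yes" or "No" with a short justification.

Yes - a valid derivation exists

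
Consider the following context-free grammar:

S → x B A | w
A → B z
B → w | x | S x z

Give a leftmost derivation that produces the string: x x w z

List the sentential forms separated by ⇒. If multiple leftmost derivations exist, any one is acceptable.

S ⇒ x B A ⇒ x x A ⇒ x x B z ⇒ x x w z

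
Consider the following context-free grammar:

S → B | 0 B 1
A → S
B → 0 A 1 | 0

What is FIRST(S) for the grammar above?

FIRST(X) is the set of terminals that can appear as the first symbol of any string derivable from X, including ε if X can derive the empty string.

We compute FIRST(S) using the standard algorithm.
FIRST(A) = {0}
FIRST(B) = {0}
FIRST(S) = {0}
Therefore, FIRST(S) = {0}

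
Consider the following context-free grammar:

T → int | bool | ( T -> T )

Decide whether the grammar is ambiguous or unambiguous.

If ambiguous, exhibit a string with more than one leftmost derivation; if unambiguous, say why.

Unambiguous - every string in the language has a unique leftmost derivation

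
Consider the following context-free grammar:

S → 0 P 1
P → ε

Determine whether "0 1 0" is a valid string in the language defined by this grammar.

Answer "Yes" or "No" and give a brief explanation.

No - no valid derivation exists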